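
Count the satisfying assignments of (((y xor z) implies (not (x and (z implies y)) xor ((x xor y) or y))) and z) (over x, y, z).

x  y  z  |  (y xor z)  (z implies y)  (x and (z implies y))  not (x and (z implies y))  (x xor y)  ((x xor y) or y)  φ
T  T  T  |      F            T                  T                        F                  F             T          T
T  T  F  |      T            T                  T                        F                  F             T          F
T  F  T  |      T            F                  F                        T                  T             T          F
T  F  F  |      F            T                  T                        F                  T             T          F
F  T  T  |      F            T                  F                        T                  T             T          T
F  T  F  |      T            T                  F                        T                  T             T          F
F  F  T  |      T            F                  F                        T                  F             F          T
F  F  F  |      F            T                  F                        T                  F             F          F
The formula is true on 3 of the 8 rows.

3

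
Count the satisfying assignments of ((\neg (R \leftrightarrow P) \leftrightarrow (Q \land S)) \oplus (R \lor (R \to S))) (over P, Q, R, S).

8

  P   |   Q   |   R   |   S   | (R \leftrightarrow P) | \neg (R \leftrightarrow P) | (Q \land S) | (R \to S) | (R \lor (R \to S)) |   φ  
----- | ----- | ----- | ----- | --------------------- | -------------------------- | ----------- | --------- | ------------------ | -----
False | False | False | False |          True         |           False            |    False    |    True   |        True        | False
False | False | False |  True |          True         |           False            |    False    |    True   |        True        | False
False | False |  True | False |         False         |            True            |    False    |   False   |        True        |  True
False | False |  True |  True |         False         |            True            |    False    |    True   |        True        |  True
False |  True | False | False |          True         |           False            |    False    |    True   |        True        | False
False |  True | False |  True |          True         |           False            |     True    |    True   |        True        |  True
False |  True |  True | False |         False         |            True            |    False    |   False   |        True        |  True
False |  True |  True |  True |         False         |            True            |     True    |    True   |        True        | False
 True | False | False | False |         False         |            True            |    False    |    True   |        True        |  True
 True | False | False |  True |         False         |            True            |    False    |    True   |        True        |  True
 True | False |  True | False |          True         |           False            |    False    |   False   |        True        | False
 True | False |  True |  True |          True         |           False            |    False    |    True   |        True        | False
 True |  True | False | False |         False         |            True            |    False    |    True   |        True        |  True
 True |  True | False |  True |         False         |            True            |     True    |    True   |        True        | False
 True |  True |  True | False |          True         |           False            |    False    |   False   |        True        | False
 True |  True |  True |  True |          True         |           False            |     True    |    True   |        True        |  True
The formula is true on 8 of the 16 rows.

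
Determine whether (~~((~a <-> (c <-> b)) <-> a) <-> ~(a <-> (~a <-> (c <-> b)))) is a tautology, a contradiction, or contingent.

contradiction

a | b | c | φ
- | - | - | -
T | T | T | F
T | T | F | F
T | F | T | F
T | F | F | F
F | T | T | F
F | T | F | F
F | F | T | F
F | F | F | F
Every row is F, so the formula is a contradiction.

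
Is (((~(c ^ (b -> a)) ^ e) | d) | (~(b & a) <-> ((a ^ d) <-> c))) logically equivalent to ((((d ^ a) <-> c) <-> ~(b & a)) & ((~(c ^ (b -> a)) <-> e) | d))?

a | b | c | d | e | φ | ψ
- | - | - | - | - | - | -
F | F | F | F | F | T | T
F | F | F | F | T | T | F
F | F | F | T | F | T | F
F | F | F | T | T | T | F
F | F | T | F | F | T | F
F | F | T | F | T | F | F
F | F | T | T | F | T | T
F | F | T | T | T | T | T
F | T | F | F | F | T | F
F | T | F | F | T | T | T
F | T | F | T | F | T | F
F | T | F | T | T | T | F
F | T | T | F | F | F | F
F | T | T | F | T | T | F
F | T | T | T | F | T | T
F | T | T | T | T | T | T
T | F | F | F | F | F | F
T | F | F | F | T | T | F
T | F | F | T | F | T | T
T | F | F | T | T | T | T
T | F | T | F | F | T | F
T | F | T | F | T | T | T
T | F | T | T | F | T | F
T | F | T | T | T | T | F
T | T | F | F | F | T | T
T | T | F | F | T | T | F
T | T | F | T | F | T | F
T | T | F | T | T | T | F
T | T | T | F | F | T | F
T | T | T | F | T | F | F
T | T | T | T | F | T | T
T | T | T | T | T | T | T
The columns differ at a=F, b=F, c=F, d=F, e=T (φ=T, ψ=F), so they are not equivalent.

not equivalent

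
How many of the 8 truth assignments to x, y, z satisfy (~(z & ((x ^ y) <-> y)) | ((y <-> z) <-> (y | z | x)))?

x  y  z     (x ^ y)  ((x ^ y) <-> y)  (z & ((x ^ y) <-> y))  ~(z & ((x ^ y) <-> y))  (y <-> z)  (y | z | x)  ((y <-> z) <-> (y | z | x))  φ
T  T  T        F            F                   F                      T                 T           T                    T               T
T  T  F        F            F                   F                      T                 F           T                    F               T
T  F  T        T            F                   F                      T                 F           T                    F               T
T  F  F        T            F                   F                      T                 T           T                    T               T
F  T  T        T            T                   T                      F                 T           T                    T               T
F  T  F        T            T                   F                      T                 F           T                    F               T
F  F  T        F            T                   T                      F                 F           T                    F               F
F  F  F        F            T                   F                      T                 T           F                    F               T
The formula is true on 7 of the 8 rows.

7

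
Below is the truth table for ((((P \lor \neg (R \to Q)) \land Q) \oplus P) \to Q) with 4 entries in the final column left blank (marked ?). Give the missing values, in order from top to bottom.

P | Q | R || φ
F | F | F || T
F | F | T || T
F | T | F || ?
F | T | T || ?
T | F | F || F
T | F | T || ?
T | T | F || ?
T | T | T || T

T, T, F, T

Row P=F, Q=T, R=F: (((P \lor \neg (R \to Q)) \land Q) \oplus P) = F, so the formula = T.
Row P=F, Q=T, R=T: (((P \lor \neg (R \to Q)) \land Q) \oplus P) = F, so the formula = T.
Row P=T, Q=F, R=T: (((P \lor \neg (R \to Q)) \land Q) \oplus P) = T, so the formula = F.
Row P=T, Q=T, R=F: (((P \lor \neg (R \to Q)) \land Q) \oplus P) = F, so the formula = T.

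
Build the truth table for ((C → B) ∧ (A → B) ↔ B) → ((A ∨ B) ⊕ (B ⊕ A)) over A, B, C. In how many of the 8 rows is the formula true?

A | B | C | (C → B) | (A → B) | ((C → B) ∧ (A → B)) | (((C → B) ∧ (A → B)) ↔ B) | (A ∨ B) | (B ⊕ A) | ((A ∨ B) ⊕ (B ⊕ A)) | φ
- | - | - | ------- | ------- | ------------------- | ------------------------- | ------- | ------- | ------------------- | -
F | F | F |    T    |    T    |          T          |             F             |    F    |    F    |          F          | T
F | F | T |    F    |    T    |          F          |             T             |    F    |    F    |          F          | F
F | T | F |    T    |    T    |          T          |             T             |    T    |    T    |          F          | F
F | T | T |    T    |    T    |          T          |             T             |    T    |    T    |          F          | F
T | F | F |    T    |    F    |          F          |             T             |    T    |    T    |          F          | F
T | F | T |    F    |    F    |          F          |             T             |    T    |    T    |          F          | F
T | T | F |    T    |    T    |          T          |             T             |    T    |    F    |          T          | T
T | T | T |    T    |    T    |          T          |             T             |    T    |    F    |          T          | T
The formula is true on 3 of the 8 rows.

3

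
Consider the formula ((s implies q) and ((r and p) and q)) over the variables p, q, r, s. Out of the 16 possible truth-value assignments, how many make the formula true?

2

p  q  r  s  |  (s implies q)  (r and p)  ((r and p) and q)  φ
T  T  T  T  |        T            T              T          T
T  T  T  F  |        T            T              T          T
T  T  F  T  |        T            F              F          F
T  T  F  F  |        T            F              F          F
T  F  T  T  |        F            T              F          F
T  F  T  F  |        T            T              F          F
T  F  F  T  |        F            F              F          F
T  F  F  F  |        T            F              F          F
F  T  T  T  |        T            F              F          F
F  T  T  F  |        T            F              F          F
F  T  F  T  |        T            F              F          F
F  T  F  F  |        T            F              F          F
F  F  T  T  |        F            F              F          F
F  F  T  F  |        T            F              F          F
F  F  F  T  |        F            F              F          F
F  F  F  F  |        T            F              F          F
The formula is true on 2 of the 16 rows.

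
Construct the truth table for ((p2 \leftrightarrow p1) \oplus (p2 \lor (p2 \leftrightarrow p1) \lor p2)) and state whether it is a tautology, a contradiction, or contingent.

p1 | p2 | (p2 \leftrightarrow p1) | φ
-- | -- | ----------------------- | -
1  | 1  |            1            | 0
1  | 0  |            0            | 0
0  | 1  |            0            | 1
0  | 0  |            1            | 0
1 of 4 rows are 1, so the formula is contingent.

contingent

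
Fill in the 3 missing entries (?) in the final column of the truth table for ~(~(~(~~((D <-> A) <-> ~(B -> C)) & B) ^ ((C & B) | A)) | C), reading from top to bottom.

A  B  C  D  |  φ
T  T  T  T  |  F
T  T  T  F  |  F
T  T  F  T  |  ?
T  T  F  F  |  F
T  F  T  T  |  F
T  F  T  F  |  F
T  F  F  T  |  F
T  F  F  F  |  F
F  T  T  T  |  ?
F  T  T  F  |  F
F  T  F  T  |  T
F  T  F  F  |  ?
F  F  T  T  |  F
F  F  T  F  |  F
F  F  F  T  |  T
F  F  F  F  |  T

Row A=T, B=T, C=F, D=T: ~(~(~~((D <-> A) <-> ~(B -> C)) & B) ^ ((C & B) | A)) = F, (~(~(~~((D <-> A) <-> ~(B -> C)) & B) ^ ((C & B) | A)) | C) = F, so the formula = T.
Row A=F, B=T, C=T, D=T: ~(~(~~((D <-> A) <-> ~(B -> C)) & B) ^ ((C & B) | A)) = F, (~(~(~~((D <-> A) <-> ~(B -> C)) & B) ^ ((C & B) | A)) | C) = T, so the formula = F.
Row A=F, B=T, C=F, D=F: ~(~(~~((D <-> A) <-> ~(B -> C)) & B) ^ ((C & B) | A)) = T, (~(~(~~((D <-> A) <-> ~(B -> C)) & B) ^ ((C & B) | A)) | C) = T, so the formula = F.

T, F, F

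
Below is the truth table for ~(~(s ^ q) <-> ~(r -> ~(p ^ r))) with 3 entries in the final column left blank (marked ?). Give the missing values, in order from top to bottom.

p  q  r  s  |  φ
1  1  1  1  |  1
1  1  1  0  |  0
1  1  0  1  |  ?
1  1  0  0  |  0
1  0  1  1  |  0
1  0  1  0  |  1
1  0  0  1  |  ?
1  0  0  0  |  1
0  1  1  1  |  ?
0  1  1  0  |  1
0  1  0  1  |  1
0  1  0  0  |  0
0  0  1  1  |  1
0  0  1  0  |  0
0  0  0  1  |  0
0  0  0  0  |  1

Row p=1, q=1, r=0, s=1: ~(s ^ q) = 1, ~(r -> ~(p ^ r)) = 0, (~(s ^ q) <-> ~(r -> ~(p ^ r))) = 0, so the formula = 1.
Row p=1, q=0, r=0, s=1: ~(s ^ q) = 0, ~(r -> ~(p ^ r)) = 0, (~(s ^ q) <-> ~(r -> ~(p ^ r))) = 1, so the formula = 0.
Row p=0, q=1, r=1, s=1: ~(s ^ q) = 1, ~(r -> ~(p ^ r)) = 1, (~(s ^ q) <-> ~(r -> ~(p ^ r))) = 1, so the formula = 0.

1, 0, 0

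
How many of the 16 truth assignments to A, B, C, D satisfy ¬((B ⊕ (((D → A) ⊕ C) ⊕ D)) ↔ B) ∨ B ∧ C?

A | B | C | D || (D → A) | ((D → A) ⊕ C) | (((D → A) ⊕ C) ⊕ D) | (B ⊕ (((D → A) ⊕ C) ⊕ D)) | (B ∧ C) | φ
T | T | T | T ||    T    |       F       |          T          |             F             |    T    | T
T | T | T | F ||    T    |       F       |          F          |             T             |    T    | T
T | T | F | T ||    T    |       T       |          F          |             T             |    F    | F
T | T | F | F ||    T    |       T       |          T          |             F             |    F    | T
T | F | T | T ||    T    |       F       |          T          |             T             |    F    | T
T | F | T | F ||    T    |       F       |          F          |             F             |    F    | F
T | F | F | T ||    T    |       T       |          F          |             F             |    F    | F
T | F | F | F ||    T    |       T       |          T          |             T             |    F    | T
F | T | T | T ||    F    |       T       |          F          |             T             |    T    | T
F | T | T | F ||    T    |       F       |          F          |             T             |    T    | T
F | T | F | T ||    F    |       F       |          T          |             F             |    F    | T
F | T | F | F ||    T    |       T       |          T          |             F             |    F    | T
F | F | T | T ||    F    |       T       |          F          |             F             |    F    | F
F | F | T | F ||    T    |       F       |          F          |             F             |    F    | F
F | F | F | T ||    F    |       F       |          T          |             T             |    F    | T
F | F | F | F ||    T    |       T       |          T          |             T             |    F    | T
The formula is true on 11 of the 16 rows.

11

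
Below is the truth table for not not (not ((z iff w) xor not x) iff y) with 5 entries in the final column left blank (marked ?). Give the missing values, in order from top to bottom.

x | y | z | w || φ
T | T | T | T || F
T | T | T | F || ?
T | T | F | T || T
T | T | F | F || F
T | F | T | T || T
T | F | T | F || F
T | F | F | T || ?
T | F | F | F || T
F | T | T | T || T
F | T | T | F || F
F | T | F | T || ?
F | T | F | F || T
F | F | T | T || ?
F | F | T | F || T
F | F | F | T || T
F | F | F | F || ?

T, F, F, F, F

Row x=T, y=T, z=T, w=F: (not ((z iff w) xor not x) iff y) = T, not (not ((z iff w) xor not x) iff y) = F, so the formula = T.
Row x=T, y=F, z=F, w=T: (not ((z iff w) xor not x) iff y) = F, not (not ((z iff w) xor not x) iff y) = T, so the formula = F.
Row x=F, y=T, z=F, w=T: (not ((z iff w) xor not x) iff y) = F, not (not ((z iff w) xor not x) iff y) = T, so the formula = F.
Row x=F, y=F, z=T, w=T: (not ((z iff w) xor not x) iff y) = F, not (not ((z iff w) xor not x) iff y) = T, so the formula = F.
Row x=F, y=F, z=F, w=F: (not ((z iff w) xor not x) iff y) = F, not (not ((z iff w) xor not x) iff y) = T, so the formula = F.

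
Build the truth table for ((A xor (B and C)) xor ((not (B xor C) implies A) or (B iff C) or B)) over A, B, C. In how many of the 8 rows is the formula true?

4

A | B | C | φ
- | - | - | -
F | F | F | T
F | F | T | T
F | T | F | T
F | T | T | F
T | F | F | F
T | F | T | F
T | T | F | F
T | T | T | T
The formula is true on 4 of the 8 rows.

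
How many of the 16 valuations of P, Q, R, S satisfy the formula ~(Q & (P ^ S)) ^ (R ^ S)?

P | Q | R | S || (P ^ S) | (Q & (P ^ S)) | ~(Q & (P ^ S)) | (R ^ S) | (~(Q & (P ^ S)) ^ (R ^ S))
1 | 1 | 1 | 1 ||    0    |       0       |       1        |    0    |             1             
1 | 1 | 1 | 0 ||    1    |       1       |       0        |    1    |             1             
1 | 1 | 0 | 1 ||    0    |       0       |       1        |    1    |             0             
1 | 1 | 0 | 0 ||    1    |       1       |       0        |    0    |             0             
1 | 0 | 1 | 1 ||    0    |       0       |       1        |    0    |             1             
1 | 0 | 1 | 0 ||    1    |       0       |       1        |    1    |             0             
1 | 0 | 0 | 1 ||    0    |       0       |       1        |    1    |             0             
1 | 0 | 0 | 0 ||    1    |       0       |       1        |    0    |             1             
0 | 1 | 1 | 1 ||    1    |       1       |       0        |    0    |             0             
0 | 1 | 1 | 0 ||    0    |       0       |       1        |    1    |             0             
0 | 1 | 0 | 1 ||    1    |       1       |       0        |    1    |             1             
0 | 1 | 0 | 0 ||    0    |       0       |       1        |    0    |             1             
0 | 0 | 1 | 1 ||    1    |       0       |       1        |    0    |             1             
0 | 0 | 1 | 0 ||    0    |       0       |       1        |    1    |             0             
0 | 0 | 0 | 1 ||    1    |       0       |       1        |    1    |             0             
0 | 0 | 0 | 0 ||    0    |       0       |       1        |    0    |             1             
The formula is true on 8 of the 16 rows.

8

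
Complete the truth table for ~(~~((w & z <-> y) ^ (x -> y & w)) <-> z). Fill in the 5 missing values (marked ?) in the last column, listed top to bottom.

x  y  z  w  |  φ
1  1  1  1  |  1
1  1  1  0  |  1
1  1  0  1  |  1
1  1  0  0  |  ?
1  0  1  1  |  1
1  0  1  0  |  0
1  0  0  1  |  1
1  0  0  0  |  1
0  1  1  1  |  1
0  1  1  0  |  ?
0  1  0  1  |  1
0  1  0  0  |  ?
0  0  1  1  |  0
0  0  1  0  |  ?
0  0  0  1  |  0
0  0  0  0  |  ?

Row x=1, y=1, z=0, w=0: ~~((w & z <-> y) ^ (x -> y & w)) = 0, (~~((w & z <-> y) ^ (x -> y & w)) <-> z) = 1, so the formula = 0.
Row x=0, y=1, z=1, w=0: ~~((w & z <-> y) ^ (x -> y & w)) = 1, (~~((w & z <-> y) ^ (x -> y & w)) <-> z) = 1, so the formula = 0.
Row x=0, y=1, z=0, w=0: ~~((w & z <-> y) ^ (x -> y & w)) = 1, (~~((w & z <-> y) ^ (x -> y & w)) <-> z) = 0, so the formula = 1.
Row x=0, y=0, z=1, w=0: ~~((w & z <-> y) ^ (x -> y & w)) = 0, (~~((w & z <-> y) ^ (x -> y & w)) <-> z) = 0, so the formula = 1.
Row x=0, y=0, z=0, w=0: ~~((w & z <-> y) ^ (x -> y & w)) = 0, (~~((w & z <-> y) ^ (x -> y & w)) <-> z) = 1, so the formula = 0.

0, 0, 1, 1, 0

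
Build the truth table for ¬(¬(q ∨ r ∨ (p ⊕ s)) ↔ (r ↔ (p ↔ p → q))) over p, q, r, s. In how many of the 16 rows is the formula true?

6

p  q  r  s  |  (p ⊕ s)  (q ∨ r ∨ (p ⊕ s))  ¬(q ∨ r ∨ (p ⊕ s))  (p → q)  (p ↔ (p → q))  (r ↔ (p ↔ (p → q)))  φ
F  F  F  F  |     F             F                  T              T           F                 T           F
F  F  F  T  |     T             T                  F              T           F                 T           T
F  F  T  F  |     F             T                  F              T           F                 F           F
F  F  T  T  |     T             T                  F              T           F                 F           F
F  T  F  F  |     F             T                  F              T           F                 T           T
F  T  F  T  |     T             T                  F              T           F                 T           T
F  T  T  F  |     F             T                  F              T           F                 F           F
F  T  T  T  |     T             T                  F              T           F                 F           F
T  F  F  F  |     T             T                  F              F           F                 T           T
T  F  F  T  |     F             F                  T              F           F                 T           F
T  F  T  F  |     T             T                  F              F           F                 F           F
T  F  T  T  |     F             T                  F              F           F                 F           F
T  T  F  F  |     T             T                  F              T           T                 F           F
T  T  F  T  |     F             T                  F              T           T                 F           F
T  T  T  F  |     T             T                  F              T           T                 T           T
T  T  T  T  |     F             T                  F              T           T                 T           T
The formula is true on 6 of the 16 rows.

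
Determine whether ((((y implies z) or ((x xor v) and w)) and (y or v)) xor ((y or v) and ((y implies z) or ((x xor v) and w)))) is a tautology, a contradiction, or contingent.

x | y | z | w | v || φ
T | T | T | T | T || F
T | T | T | T | F || F
T | T | T | F | T || F
T | T | T | F | F || F
T | T | F | T | T || F
T | T | F | T | F || F
T | T | F | F | T || F
T | T | F | F | F || F
T | F | T | T | T || F
T | F | T | T | F || F
T | F | T | F | T || F
T | F | T | F | F || F
T | F | F | T | T || F
T | F | F | T | F || F
T | F | F | F | T || F
T | F | F | F | F || F
F | T | T | T | T || F
F | T | T | T | F || F
F | T | T | F | T || F
F | T | T | F | F || F
F | T | F | T | T || F
F | T | F | T | F || F
F | T | F | F | T || F
F | T | F | F | F || F
F | F | T | T | T || F
F | F | T | T | F || F
F | F | T | F | T || F
F | F | T | F | F || F
F | F | F | T | T || F
F | F | F | T | F || F
F | F | F | F | T || F
F | F | F | F | F || F
Every row is F, so the formula is a contradiction.

contradiction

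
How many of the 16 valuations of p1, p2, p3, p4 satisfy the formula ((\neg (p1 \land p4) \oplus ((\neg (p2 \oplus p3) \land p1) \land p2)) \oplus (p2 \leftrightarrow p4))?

6

p1  p2  p3  p4  |  (p1 \land p4)  \neg (p1 \land p4)  (p2 \oplus p3)  \neg (p2 \oplus p3)  (p2 \leftrightarrow p4)  φ
T   T   T   T   |        T                F                 F                  T                      T             F
T   T   T   F   |        F                T                 F                  T                      F             F
T   T   F   T   |        T                F                 T                  F                      T             T
T   T   F   F   |        F                T                 T                  F                      F             T
T   F   T   T   |        T                F                 T                  F                      F             F
T   F   T   F   |        F                T                 T                  F                      T             F
T   F   F   T   |        T                F                 F                  T                      F             F
T   F   F   F   |        F                T                 F                  T                      T             F
F   T   T   T   |        F                T                 F                  T                      T             F
F   T   T   F   |        F                T                 F                  T                      F             T
F   T   F   T   |        F                T                 T                  F                      T             F
F   T   F   F   |        F                T                 T                  F                      F             T
F   F   T   T   |        F                T                 T                  F                      F             T
F   F   T   F   |        F                T                 T                  F                      T             F
F   F   F   T   |        F                T                 F                  T                      F             T
F   F   F   F   |        F                T                 F                  T                      T             F
The formula is true on 6 of the 16 rows.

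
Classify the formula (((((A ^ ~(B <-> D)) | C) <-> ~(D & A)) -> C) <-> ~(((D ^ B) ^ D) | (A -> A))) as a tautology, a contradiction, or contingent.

A  B  C  D     (B <-> D)  ~(B <-> D)  (A ^ ~(B <-> D))  ((A ^ ~(B <-> D)) | C)  (D & A)  ~(D & A)  (D ^ B)  ((D ^ B) ^ D)  (A -> A)  (((D ^ B) ^ D) | (A -> A))  ~(((D ^ B) ^ D) | (A -> A))  φ
F  F  F  F         T          F              F                    F                F        T         F           F           T                  T                            F               F
F  F  F  T         F          T              T                    T                F        T         T           F           T                  T                            F               T
F  F  T  F         T          F              F                    T                F        T         F           F           T                  T                            F               F
F  F  T  T         F          T              T                    T                F        T         T           F           T                  T                            F               F
F  T  F  F         F          T              T                    T                F        T         T           T           T                  T                            F               T
F  T  F  T         T          F              F                    F                F        T         F           T           T                  T                            F               F
F  T  T  F         F          T              T                    T                F        T         T           T           T                  T                            F               F
F  T  T  T         T          F              F                    T                F        T         F           T           T                  T                            F               F
T  F  F  F         T          F              T                    T                F        T         F           F           T                  T                            F               T
T  F  F  T         F          T              F                    F                T        F         T           F           T                  T                            F               T
T  F  T  F         T          F              T                    T                F        T         F           F           T                  T                            F               F
T  F  T  T         F          T              F                    T                T        F         T           F           T                  T                            F               F
T  T  F  F         F          T              F                    F                F        T         T           T           T                  T                            F               F
T  T  F  T         T          F              T                    T                T        F         F           T           T                  T                            F               F
T  T  T  F         F          T              F                    T                F        T         T           T           T                  T                            F               F
T  T  T  T         T          F              T                    T                T        F         F           T           T                  T                            F               F
4 of 16 rows are T, so the formula is contingent.

contingent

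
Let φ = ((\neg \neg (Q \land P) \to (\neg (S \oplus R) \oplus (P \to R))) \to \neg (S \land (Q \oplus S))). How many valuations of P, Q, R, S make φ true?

12

P | Q | R | S | (Q \land P) | \neg (Q \land P) | \neg \neg (Q \land P) | (S \oplus R) | \neg (S \oplus R) | (P \to R) | (Q \oplus S) | (S \land (Q \oplus S)) | \neg (S \land (Q \oplus S)) | φ
- | - | - | - | ----------- | ---------------- | --------------------- | ------------ | ----------------- | --------- | ------------ | ---------------------- | --------------------------- | -
F | F | F | F |      F      |        T         |           F           |      F       |         T         |     T     |      F       |           F            |              T              | T
F | F | F | T |      F      |        T         |           F           |      T       |         F         |     T     |      T       |           T            |              F              | F
F | F | T | F |      F      |        T         |           F           |      T       |         F         |     T     |      F       |           F            |              T              | T
F | F | T | T |      F      |        T         |           F           |      F       |         T         |     T     |      T       |           T            |              F              | F
F | T | F | F |      F      |        T         |           F           |      F       |         T         |     T     |      T       |           F            |              T              | T
F | T | F | T |      F      |        T         |           F           |      T       |         F         |     T     |      F       |           F            |              T              | T
F | T | T | F |      F      |        T         |           F           |      T       |         F         |     T     |      T       |           F            |              T              | T
F | T | T | T |      F      |        T         |           F           |      F       |         T         |     T     |      F       |           F            |              T              | T
T | F | F | F |      F      |        T         |           F           |      F       |         T         |     F     |      F       |           F            |              T              | T
T | F | F | T |      F      |        T         |           F           |      T       |         F         |     F     |      T       |           T            |              F              | F
T | F | T | F |      F      |        T         |           F           |      T       |         F         |     T     |      F       |           F            |              T              | T
T | F | T | T |      F      |        T         |           F           |      F       |         T         |     T     |      T       |           T            |              F              | F
T | T | F | F |      T      |        F         |           T           |      F       |         T         |     F     |      T       |           F            |              T              | T
T | T | F | T |      T      |        F         |           T           |      T       |         F         |     F     |      F       |           F            |              T              | T
T | T | T | F |      T      |        F         |           T           |      T       |         F         |     T     |      T       |           F            |              T              | T
T | T | T | T |      T      |        F         |           T           |      F       |         T         |     T     |      F       |           F            |              T              | T
The formula is true on 12 of the 16 rows.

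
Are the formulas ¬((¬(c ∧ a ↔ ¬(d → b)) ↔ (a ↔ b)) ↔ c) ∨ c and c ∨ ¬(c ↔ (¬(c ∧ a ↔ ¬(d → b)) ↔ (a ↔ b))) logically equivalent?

a | b | c | d || φ | ψ
F | F | F | F || F | F
F | F | F | T || T | T
F | F | T | F || T | T
F | F | T | T || T | T
F | T | F | F || T | T
F | T | F | T || T | T
F | T | T | F || T | T
F | T | T | T || T | T
T | F | F | F || T | T
T | F | F | T || F | F
T | F | T | F || T | T
T | F | T | T || T | T
T | T | F | F || F | F
T | T | F | T || F | F
T | T | T | F || T | T
T | T | T | T || T | T
The columns for φ and ψ agree on every row, so they are logically equivalent.

equivalent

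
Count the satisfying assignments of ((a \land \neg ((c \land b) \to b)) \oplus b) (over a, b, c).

4

a | b | c || φ
0 | 0 | 0 || 0
0 | 0 | 1 || 0
0 | 1 | 0 || 1
0 | 1 | 1 || 1
1 | 0 | 0 || 0
1 | 0 | 1 || 0
1 | 1 | 0 || 1
1 | 1 | 1 || 1
The formula is true on 4 of the 8 rows.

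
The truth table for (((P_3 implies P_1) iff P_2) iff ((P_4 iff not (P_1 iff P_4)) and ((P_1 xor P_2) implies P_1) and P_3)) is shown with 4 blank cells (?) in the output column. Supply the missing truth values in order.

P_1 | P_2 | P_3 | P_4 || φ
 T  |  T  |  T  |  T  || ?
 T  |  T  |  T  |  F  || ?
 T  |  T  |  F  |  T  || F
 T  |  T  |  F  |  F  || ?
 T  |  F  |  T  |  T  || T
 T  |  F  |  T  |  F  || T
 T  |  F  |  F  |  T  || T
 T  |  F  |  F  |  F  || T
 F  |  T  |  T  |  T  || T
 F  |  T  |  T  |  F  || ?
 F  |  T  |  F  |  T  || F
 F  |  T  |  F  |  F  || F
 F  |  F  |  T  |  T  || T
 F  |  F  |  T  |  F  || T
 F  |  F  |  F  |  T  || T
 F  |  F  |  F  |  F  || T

F, F, F, T

Row P_1=T, P_2=T, P_3=T, P_4=T: ((P_3 implies P_1) iff P_2) = T, ((P_4 iff not (P_1 iff P_4)) and ((P_1 xor P_2) implies P_1) and P_3) = F, so the formula = F.
Row P_1=T, P_2=T, P_3=T, P_4=F: ((P_3 implies P_1) iff P_2) = T, ((P_4 iff not (P_1 iff P_4)) and ((P_1 xor P_2) implies P_1) and P_3) = F, so the formula = F.
Row P_1=T, P_2=T, P_3=F, P_4=F: ((P_3 implies P_1) iff P_2) = T, ((P_4 iff not (P_1 iff P_4)) and ((P_1 xor P_2) implies P_1) and P_3) = F, so the formula = F.
Row P_1=F, P_2=T, P_3=T, P_4=F: ((P_3 implies P_1) iff P_2) = F, ((P_4 iff not (P_1 iff P_4)) and ((P_1 xor P_2) implies P_1) and P_3) = F, so the formula = T.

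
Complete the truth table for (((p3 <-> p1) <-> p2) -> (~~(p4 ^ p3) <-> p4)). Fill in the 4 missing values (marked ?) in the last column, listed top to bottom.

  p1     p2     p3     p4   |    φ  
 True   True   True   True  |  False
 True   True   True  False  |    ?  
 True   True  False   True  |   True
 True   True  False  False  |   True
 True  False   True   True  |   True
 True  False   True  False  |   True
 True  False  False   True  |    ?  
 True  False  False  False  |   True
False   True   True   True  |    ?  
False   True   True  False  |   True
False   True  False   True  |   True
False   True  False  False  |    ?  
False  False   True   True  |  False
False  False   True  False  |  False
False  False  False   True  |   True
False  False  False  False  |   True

Row p1=True, p2=True, p3=True, p4=False: ((p3 <-> p1) <-> p2) = True, (~~(p4 ^ p3) <-> p4) = False, so the formula = False.
Row p1=True, p2=False, p3=False, p4=True: ((p3 <-> p1) <-> p2) = True, (~~(p4 ^ p3) <-> p4) = True, so the formula = True.
Row p1=False, p2=True, p3=True, p4=True: ((p3 <-> p1) <-> p2) = False, (~~(p4 ^ p3) <-> p4) = False, so the formula = True.
Row p1=False, p2=True, p3=False, p4=False: ((p3 <-> p1) <-> p2) = True, (~~(p4 ^ p3) <-> p4) = True, so the formula = True.

False, True, True, True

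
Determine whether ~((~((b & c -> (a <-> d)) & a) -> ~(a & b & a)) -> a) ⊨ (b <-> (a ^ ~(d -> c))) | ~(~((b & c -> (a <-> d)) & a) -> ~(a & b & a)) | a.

no

a  b  c  d  |  φ  ψ
1  1  1  1  |  0  1
1  1  1  0  |  0  1
1  1  0  1  |  0  1
1  1  0  0  |  0  1
1  0  1  1  |  0  1
1  0  1  0  |  0  1
1  0  0  1  |  0  1
1  0  0  0  |  0  1
0  1  1  1  |  1  0
0  1  1  0  |  1  0
0  1  0  1  |  1  1
0  1  0  0  |  1  0
0  0  1  1  |  1  1
0  0  1  0  |  1  1
0  0  0  1  |  1  0
0  0  0  0  |  1  1
At a=0, b=1, c=1, d=1 we have φ true but ψ false, so φ does not entail ψ.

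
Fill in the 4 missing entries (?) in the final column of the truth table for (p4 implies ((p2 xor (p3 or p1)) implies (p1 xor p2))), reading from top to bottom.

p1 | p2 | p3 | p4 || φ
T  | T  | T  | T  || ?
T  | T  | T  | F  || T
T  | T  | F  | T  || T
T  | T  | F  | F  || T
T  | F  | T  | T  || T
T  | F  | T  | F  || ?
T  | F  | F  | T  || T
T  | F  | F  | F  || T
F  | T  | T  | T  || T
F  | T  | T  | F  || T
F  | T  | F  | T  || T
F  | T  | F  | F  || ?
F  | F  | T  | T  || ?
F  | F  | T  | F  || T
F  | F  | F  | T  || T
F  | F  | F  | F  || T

T, T, T, F

Row p1=T, p2=T, p3=T, p4=T: ((p2 xor (p3 or p1)) implies (p1 xor p2)) = T, so the formula = T.
Row p1=T, p2=F, p3=T, p4=F: ((p2 xor (p3 or p1)) implies (p1 xor p2)) = T, so the formula = T.
Row p1=F, p2=T, p3=F, p4=F: ((p2 xor (p3 or p1)) implies (p1 xor p2)) = T, so the formula = T.
Row p1=F, p2=F, p3=T, p4=T: ((p2 xor (p3 or p1)) implies (p1 xor p2)) = F, so the formula = F.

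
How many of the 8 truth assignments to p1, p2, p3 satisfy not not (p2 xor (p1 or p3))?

p1 | p2 | p3 || not not (p2 xor (p1 or p3))
T  | T  | T  ||              F             
T  | T  | F  ||              F             
T  | F  | T  ||              T             
T  | F  | F  ||              T             
F  | T  | T  ||              F             
F  | T  | F  ||              T             
F  | F  | T  ||              T             
F  | F  | F  ||              F             
The formula is true on 4 of the 8 rows.

4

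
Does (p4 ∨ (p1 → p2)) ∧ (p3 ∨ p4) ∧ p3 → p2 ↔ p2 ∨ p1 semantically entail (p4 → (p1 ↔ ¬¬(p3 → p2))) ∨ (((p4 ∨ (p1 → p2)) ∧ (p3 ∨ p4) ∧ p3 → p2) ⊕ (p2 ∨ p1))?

p1 | p2 | p3 | p4 | φ | ψ
-- | -- | -- | -- | - | -
1  | 1  | 1  | 1  | 1 | 1
1  | 1  | 1  | 0  | 1 | 1
1  | 1  | 0  | 1  | 1 | 1
1  | 1  | 0  | 0  | 1 | 1
1  | 0  | 1  | 1  | 0 | 1
1  | 0  | 1  | 0  | 1 | 1
1  | 0  | 0  | 1  | 1 | 1
1  | 0  | 0  | 0  | 1 | 1
0  | 1  | 1  | 1  | 1 | 0
0  | 1  | 1  | 0  | 1 | 1
0  | 1  | 0  | 1  | 1 | 0
0  | 1  | 0  | 0  | 1 | 1
0  | 0  | 1  | 1  | 1 | 1
0  | 0  | 1  | 0  | 1 | 1
0  | 0  | 0  | 1  | 0 | 1
0  | 0  | 0  | 0  | 0 | 1
At p1=0, p2=1, p3=1, p4=1 we have φ true but ψ false, so φ does not entail ψ.

no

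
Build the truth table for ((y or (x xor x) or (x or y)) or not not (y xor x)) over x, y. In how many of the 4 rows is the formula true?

3

x  y  |  (x xor x)  (x or y)  (y or (x xor x) or (x or y))  (y xor x)  not (y xor x)  not not (y xor x)  φ
T  T  |      F         T                   T                    F            T                F          T
T  F  |      F         T                   T                    T            F                T          T
F  T  |      F         T                   T                    T            F                T          T
F  F  |      F         F                   F                    F            T                F          F
The formula is true on 3 of the 4 rows.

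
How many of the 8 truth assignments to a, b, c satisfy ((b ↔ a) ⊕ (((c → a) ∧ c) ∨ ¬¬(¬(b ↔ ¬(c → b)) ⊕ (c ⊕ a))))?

6

a  b  c  |  φ
1  1  1  |  0
1  1  0  |  1
1  0  1  |  1
1  0  0  |  1
0  1  1  |  0
0  1  0  |  1
0  0  1  |  1
0  0  0  |  1
The formula is true on 6 of the 8 rows.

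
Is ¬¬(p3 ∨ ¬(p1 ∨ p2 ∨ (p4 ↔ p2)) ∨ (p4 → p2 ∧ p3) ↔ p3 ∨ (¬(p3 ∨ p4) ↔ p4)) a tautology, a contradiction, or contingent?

contingent

p1 | p2 | p3 | p4 | φ
-- | -- | -- | -- | -
F  | F  | F  | F  | F
F  | F  | F  | T  | F
F  | F  | T  | F  | T
F  | F  | T  | T  | T
F  | T  | F  | F  | F
F  | T  | F  | T  | T
F  | T  | T  | F  | T
F  | T  | T  | T  | T
T  | F  | F  | F  | F
T  | F  | F  | T  | T
T  | F  | T  | F  | T
T  | F  | T  | T  | T
T  | T  | F  | F  | F
T  | T  | F  | T  | T
T  | T  | T  | F  | T
T  | T  | T  | T  | T
11 of 16 rows are T, so the formula is contingent.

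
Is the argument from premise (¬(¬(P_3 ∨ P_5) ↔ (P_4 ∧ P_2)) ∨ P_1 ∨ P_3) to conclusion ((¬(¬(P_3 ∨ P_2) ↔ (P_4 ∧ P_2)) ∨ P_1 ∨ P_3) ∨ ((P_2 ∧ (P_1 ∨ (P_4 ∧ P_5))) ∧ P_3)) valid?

no

P_1  P_2  P_3  P_4  P_5  |  φ  ψ
 T    T    T    T    T   |  T  T
 T    T    T    T    F   |  T  T
 T    T    T    F    T   |  T  T
 T    T    T    F    F   |  T  T
 T    T    F    T    T   |  T  T
 T    T    F    T    F   |  T  T
 T    T    F    F    T   |  T  T
 T    T    F    F    F   |  T  T
 T    F    T    T    T   |  T  T
 T    F    T    T    F   |  T  T
 T    F    T    F    T   |  T  T
 T    F    T    F    F   |  T  T
 T    F    F    T    T   |  T  T
 T    F    F    T    F   |  T  T
 T    F    F    F    T   |  T  T
 T    F    F    F    F   |  T  T
 F    T    T    T    T   |  T  T
 F    T    T    T    F   |  T  T
 F    T    T    F    T   |  T  T
 F    T    T    F    F   |  T  T
 F    T    F    T    T   |  T  T
 F    T    F    T    F   |  F  T
 F    T    F    F    T   |  F  F
 F    T    F    F    F   |  T  F
 F    F    T    T    T   |  T  T
 F    F    T    T    F   |  T  T
 F    F    T    F    T   |  T  T
 F    F    T    F    F   |  T  T
 F    F    F    T    T   |  F  T
 F    F    F    T    F   |  T  T
 F    F    F    F    T   |  F  T
 F    F    F    F    F   |  T  T
At P_1=F, P_2=T, P_3=F, P_4=F, P_5=F we have φ true but ψ false, so φ does not entail ψ.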